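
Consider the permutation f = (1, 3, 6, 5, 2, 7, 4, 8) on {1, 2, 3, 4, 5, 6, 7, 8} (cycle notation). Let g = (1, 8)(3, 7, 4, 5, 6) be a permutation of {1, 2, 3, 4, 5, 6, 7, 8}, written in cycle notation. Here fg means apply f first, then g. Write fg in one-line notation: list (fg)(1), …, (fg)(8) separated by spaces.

7 4 3 1 2 6 5 8

For each element, apply f then g: 1 → 3 → 7; 2 → 7 → 4; 3 → 6 → 3; 4 → 8 → 1; 5 → 2 → 2; 6 → 5 → 6; 7 → 4 → 5; 8 → 1 → 8.
Collecting the images, fg = [7 4 3 1 2 6 5 8].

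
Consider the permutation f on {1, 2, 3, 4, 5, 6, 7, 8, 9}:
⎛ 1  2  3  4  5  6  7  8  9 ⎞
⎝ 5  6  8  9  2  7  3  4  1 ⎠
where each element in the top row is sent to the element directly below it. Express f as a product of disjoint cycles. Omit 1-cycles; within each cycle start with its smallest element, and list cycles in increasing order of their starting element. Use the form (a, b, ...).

From 1: 1 → 5 → 2 → 6 → 7 → 3 → 8 → 4 → 9 → 1, closing the cycle (1, 5, 2, 6, 7, 3, 8, 4, 9).
Continuing from each remaining unvisited element yields (1, 5, 2, 6, 7, 3, 8, 4, 9).

(1, 5, 2, 6, 7, 3, 8, 4, 9)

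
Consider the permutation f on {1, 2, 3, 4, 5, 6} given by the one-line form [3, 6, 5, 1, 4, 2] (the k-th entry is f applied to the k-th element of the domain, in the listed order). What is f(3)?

5

3 is element number 3 of the domain, and entry number 3 of the one-line form is 5, so f(3) = 5.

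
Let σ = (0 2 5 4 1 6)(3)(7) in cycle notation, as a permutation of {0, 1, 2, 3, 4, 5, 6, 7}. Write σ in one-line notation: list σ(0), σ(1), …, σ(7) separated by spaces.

Each element maps to the next entry in its cycle (wrapping to the front): 0→2, 1→6, 2→5, 3→3, 4→1, 5→4, 6→0, 7→7.
So the one-line form is 2 6 5 3 1 4 0 7.

2 6 5 3 1 4 0 7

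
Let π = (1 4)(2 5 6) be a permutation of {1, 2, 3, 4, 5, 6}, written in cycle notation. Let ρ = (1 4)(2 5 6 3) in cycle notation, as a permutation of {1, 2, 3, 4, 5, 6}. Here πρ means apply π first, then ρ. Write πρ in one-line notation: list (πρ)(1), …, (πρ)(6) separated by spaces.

(πρ)(x) = ρ(π(x)). Computing each image: ρ(π(1)) = ρ(4) = 1, ρ(π(2)) = ρ(5) = 6, ρ(π(3)) = ρ(3) = 2, ρ(π(4)) = ρ(1) = 4, ρ(π(5)) = ρ(6) = 3, ρ(π(6)) = ρ(2) = 5.
Hence πρ = [1 6 2 4 3 5].

1 6 2 4 3 5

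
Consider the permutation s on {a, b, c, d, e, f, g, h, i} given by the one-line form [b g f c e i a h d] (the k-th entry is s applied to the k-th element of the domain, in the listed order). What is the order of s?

12

The disjoint-cycle form of s has cycle lengths 4, 3, 1, 1.
The order of s is the least common multiple of its cycle lengths: lcm(4, 3) = 12.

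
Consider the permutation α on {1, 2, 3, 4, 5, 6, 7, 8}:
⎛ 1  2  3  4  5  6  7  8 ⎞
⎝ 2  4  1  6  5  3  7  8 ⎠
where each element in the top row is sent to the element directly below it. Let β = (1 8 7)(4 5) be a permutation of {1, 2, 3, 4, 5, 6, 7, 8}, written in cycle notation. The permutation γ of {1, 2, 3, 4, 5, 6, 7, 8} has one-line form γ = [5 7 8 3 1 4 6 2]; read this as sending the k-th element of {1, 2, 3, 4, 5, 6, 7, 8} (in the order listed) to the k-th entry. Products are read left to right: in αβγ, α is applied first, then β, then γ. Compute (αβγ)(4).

(αβγ)(4) = γ(β(α(4))). α(4) = 6, then β(6) = 6, then γ(6) = 4, so the result is 4.

4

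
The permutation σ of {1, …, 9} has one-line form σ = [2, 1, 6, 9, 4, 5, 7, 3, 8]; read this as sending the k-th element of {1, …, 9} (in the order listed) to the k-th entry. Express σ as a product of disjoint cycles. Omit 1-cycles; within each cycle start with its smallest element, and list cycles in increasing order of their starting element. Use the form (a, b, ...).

From 1: 1 → 2 → 1, closing the cycle (1, 2).
Repeating from the next unused element and collecting all non-trivial cycles gives (1, 2)(3, 6, 5, 4, 9, 8).

(1, 2)(3, 6, 5, 4, 9, 8)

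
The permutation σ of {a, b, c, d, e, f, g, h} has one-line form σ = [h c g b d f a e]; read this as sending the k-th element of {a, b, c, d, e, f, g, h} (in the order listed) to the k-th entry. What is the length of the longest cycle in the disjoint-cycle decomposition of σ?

7

Decomposing into disjoint cycles gives (a h e d b c g); the longest has length 7.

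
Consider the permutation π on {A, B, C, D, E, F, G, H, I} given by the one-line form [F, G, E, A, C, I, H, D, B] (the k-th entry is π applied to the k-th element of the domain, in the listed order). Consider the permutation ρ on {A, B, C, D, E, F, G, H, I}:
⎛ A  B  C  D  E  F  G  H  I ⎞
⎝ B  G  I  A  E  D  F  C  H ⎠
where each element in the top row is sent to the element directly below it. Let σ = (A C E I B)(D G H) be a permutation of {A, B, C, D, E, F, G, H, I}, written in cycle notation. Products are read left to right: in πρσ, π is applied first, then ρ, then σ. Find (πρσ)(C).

I

(πρσ)(C) = σ(ρ(π(C))). π(C) = E, then ρ(E) = E, then σ(E) = I, so the result is I.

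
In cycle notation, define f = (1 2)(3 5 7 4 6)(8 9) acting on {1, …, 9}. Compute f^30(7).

7 lies in the 5-cycle (3 5 7 4 6).
On a 5-cycle, f^5 is the identity, so f^30 = f^0 there (30 ≡ 0 mod 5).
So f^30(7) = 7.

7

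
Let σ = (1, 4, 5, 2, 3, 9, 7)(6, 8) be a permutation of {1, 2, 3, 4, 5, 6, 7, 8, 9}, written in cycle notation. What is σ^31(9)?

9 lies in the 7-cycle (1, 4, 5, 2, 3, 9, 7).
Powers repeat with period 7 on this cycle, and 31 mod 7 = 3, so σ^31(9) = σ^3(9).
Advancing 3 steps from 9: 9 → 7 → 1 → 4.

4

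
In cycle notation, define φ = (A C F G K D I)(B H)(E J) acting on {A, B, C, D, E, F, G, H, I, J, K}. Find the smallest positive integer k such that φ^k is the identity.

14

The disjoint cycles have lengths 7, 2, 2.
The order is lcm(7, 2, 2) = 14.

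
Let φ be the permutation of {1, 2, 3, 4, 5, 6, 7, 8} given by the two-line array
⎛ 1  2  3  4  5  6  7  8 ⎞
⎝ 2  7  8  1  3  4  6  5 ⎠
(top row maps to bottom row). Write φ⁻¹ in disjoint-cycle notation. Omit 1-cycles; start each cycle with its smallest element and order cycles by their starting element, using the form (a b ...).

(1 4 6 7 2)(3 5 8)

First write φ in disjoint cycles: (1 2 7 6 4)(3 8 5).
The inverse reverses every cycle; in canonical form, φ⁻¹ = (1 4 6 7 2)(3 5 8).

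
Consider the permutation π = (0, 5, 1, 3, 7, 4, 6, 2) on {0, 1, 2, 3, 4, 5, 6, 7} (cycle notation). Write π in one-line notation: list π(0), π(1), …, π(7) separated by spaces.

5 3 0 7 6 1 2 4

Reading each image from the cycles: 0↦5, 1↦3, 2↦0, 3↦7, 4↦6, 5↦1, 6↦2, 7↦4.
So the one-line form is 5 3 0 7 6 1 2 4.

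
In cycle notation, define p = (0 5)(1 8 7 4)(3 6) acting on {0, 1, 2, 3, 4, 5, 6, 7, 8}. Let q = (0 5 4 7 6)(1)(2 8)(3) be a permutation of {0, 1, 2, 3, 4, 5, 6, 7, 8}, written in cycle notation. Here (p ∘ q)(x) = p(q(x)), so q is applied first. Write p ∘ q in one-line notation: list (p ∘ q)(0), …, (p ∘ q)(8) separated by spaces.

0 8 7 6 4 1 5 3 2

Chase each element through q then p: 0 → 5 → 0; 1 → 1 → 8; 2 → 8 → 7; 3 → 3 → 6; 4 → 7 → 4; 5 → 4 → 1; 6 → 0 → 5; 7 → 6 → 3; 8 → 2 → 2.
So p ∘ q in one-line form is 0 8 7 6 4 1 5 3 2.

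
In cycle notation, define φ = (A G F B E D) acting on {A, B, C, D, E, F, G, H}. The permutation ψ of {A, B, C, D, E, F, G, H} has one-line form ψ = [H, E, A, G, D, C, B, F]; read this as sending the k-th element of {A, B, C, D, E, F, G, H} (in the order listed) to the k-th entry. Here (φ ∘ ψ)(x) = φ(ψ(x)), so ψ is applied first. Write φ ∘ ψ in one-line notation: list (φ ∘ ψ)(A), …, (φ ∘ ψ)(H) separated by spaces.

Chase each element through ψ then φ: A → H → H; B → E → D; C → A → G; D → G → F; E → D → A; F → C → C; G → B → E; H → F → B.
Collecting the images, φ ∘ ψ = [H D G F A C E B].

H D G F A C E B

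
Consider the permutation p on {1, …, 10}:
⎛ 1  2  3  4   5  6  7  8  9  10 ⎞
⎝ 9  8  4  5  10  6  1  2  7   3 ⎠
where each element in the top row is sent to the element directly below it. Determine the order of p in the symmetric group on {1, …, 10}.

12

The disjoint-cycle form of p has cycle lengths 4, 3, 2, 1.
The order of p is the least common multiple of its cycle lengths: lcm(4, 3, 2) = 12.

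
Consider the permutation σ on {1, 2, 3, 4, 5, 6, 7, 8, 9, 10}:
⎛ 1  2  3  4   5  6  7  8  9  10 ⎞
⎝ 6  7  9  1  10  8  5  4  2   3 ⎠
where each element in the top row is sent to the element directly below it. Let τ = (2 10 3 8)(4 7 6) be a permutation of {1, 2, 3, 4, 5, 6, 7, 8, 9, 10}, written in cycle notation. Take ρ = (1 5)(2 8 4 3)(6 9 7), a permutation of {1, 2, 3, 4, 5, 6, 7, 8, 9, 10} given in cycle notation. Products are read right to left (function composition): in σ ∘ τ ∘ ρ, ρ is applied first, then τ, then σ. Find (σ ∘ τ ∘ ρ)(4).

4

Chase 4: ρ(4) = 3; τ(3) = 8; σ(8) = 4. Hence (σ ∘ τ ∘ ρ)(4) = 4.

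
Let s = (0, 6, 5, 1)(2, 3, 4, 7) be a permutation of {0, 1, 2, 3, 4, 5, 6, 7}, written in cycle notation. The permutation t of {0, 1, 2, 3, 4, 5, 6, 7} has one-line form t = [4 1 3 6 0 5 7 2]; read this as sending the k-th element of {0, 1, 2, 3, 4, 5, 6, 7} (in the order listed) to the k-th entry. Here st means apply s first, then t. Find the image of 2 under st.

First apply s: s(2) = 3, then t(3) = 6. Thus (st)(2) = 6.

6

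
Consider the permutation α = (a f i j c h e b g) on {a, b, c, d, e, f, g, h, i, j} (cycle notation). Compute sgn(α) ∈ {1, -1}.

The cycle lengths are 9, 1.
A cycle is odd iff its length is even; α has 0 even-length cycles, so sgn(α) = (−1)^0 and α is even.

1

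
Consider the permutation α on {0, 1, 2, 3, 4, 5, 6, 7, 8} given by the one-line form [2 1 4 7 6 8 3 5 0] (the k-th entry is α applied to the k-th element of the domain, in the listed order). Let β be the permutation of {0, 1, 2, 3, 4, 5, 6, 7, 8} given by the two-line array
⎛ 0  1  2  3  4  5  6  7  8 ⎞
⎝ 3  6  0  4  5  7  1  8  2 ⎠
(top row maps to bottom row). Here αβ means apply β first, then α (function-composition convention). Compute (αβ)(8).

First apply β: β(8) = 2, then α(2) = 4. Thus (αβ)(8) = 4.

4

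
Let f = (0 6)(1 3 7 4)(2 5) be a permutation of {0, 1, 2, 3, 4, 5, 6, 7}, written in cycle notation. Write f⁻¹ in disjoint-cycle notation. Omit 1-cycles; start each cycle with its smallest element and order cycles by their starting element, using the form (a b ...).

(0 6)(1 4 7 3)(2 5)

Inverting a permutation written in cycle notation just reverses the order within every cycle.
Reversing each cycle of f and rotating so the smallest element leads gives (0 6)(1 4 7 3)(2 5).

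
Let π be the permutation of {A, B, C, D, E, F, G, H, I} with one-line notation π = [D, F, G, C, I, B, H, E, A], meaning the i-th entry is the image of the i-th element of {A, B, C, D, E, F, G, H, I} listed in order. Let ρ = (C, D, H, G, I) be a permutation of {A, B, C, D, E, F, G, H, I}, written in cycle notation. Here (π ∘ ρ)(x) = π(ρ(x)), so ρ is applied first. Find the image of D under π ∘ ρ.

First apply ρ: ρ(D) = H, then π(H) = E. Thus (π ∘ ρ)(D) = E.

E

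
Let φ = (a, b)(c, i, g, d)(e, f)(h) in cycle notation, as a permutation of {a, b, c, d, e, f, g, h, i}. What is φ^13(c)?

c lies in the 4-cycle (c, i, g, d).
Powers repeat with period 4 on this cycle, and 13 mod 4 = 1, so φ^13(c) = φ^1(c).
Stepping 1 place around the cycle: c → i.

i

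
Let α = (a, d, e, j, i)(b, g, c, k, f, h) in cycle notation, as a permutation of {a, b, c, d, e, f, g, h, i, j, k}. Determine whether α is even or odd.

odd

The cycle lengths are 6, 5.
A cycle of length ℓ contributes ℓ−1 transpositions, so α is a product of 5 + 4 = 9 transpositions — odd.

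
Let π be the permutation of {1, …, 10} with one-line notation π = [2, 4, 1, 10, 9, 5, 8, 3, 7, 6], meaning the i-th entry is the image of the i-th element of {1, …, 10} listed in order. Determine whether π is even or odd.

odd

In disjoint-cycle form the cycle lengths are 10.
A cycle of length ℓ contributes ℓ−1 transpositions, so π is a product of 9 transpositions — odd.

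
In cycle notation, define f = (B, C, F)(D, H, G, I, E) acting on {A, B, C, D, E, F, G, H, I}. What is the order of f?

15

The disjoint cycles have lengths 5, 3, 1.
The order of f is the least common multiple of its cycle lengths: lcm(5, 3) = 15.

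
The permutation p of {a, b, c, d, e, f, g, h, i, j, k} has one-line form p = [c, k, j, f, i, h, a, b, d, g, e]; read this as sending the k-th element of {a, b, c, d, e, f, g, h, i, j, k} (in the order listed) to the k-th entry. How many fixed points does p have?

0

No element satisfies p(x) = x, so there are 0 fixed points.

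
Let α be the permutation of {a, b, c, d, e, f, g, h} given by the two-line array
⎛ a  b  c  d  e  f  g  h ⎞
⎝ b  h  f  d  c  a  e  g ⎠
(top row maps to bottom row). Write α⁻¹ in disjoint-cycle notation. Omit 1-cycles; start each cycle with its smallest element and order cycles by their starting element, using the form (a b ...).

First write α in disjoint cycles: (a b h g e c f).
Reversing each cycle (and rotating so the smallest element leads) gives α⁻¹ = (a f c e g h b).

(a f c e g h b)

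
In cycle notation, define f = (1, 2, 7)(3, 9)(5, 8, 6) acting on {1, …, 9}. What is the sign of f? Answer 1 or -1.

The cycle lengths are 3, 3, 2, 1.
A cycle of length ℓ contributes ℓ−1 transpositions, so f is a product of 2 + 2 + 1 = 5 transpositions — odd.

-1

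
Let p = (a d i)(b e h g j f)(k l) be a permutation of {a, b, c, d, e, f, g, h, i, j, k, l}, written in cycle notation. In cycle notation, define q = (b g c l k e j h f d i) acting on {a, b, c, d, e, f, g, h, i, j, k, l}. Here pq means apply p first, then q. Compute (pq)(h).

c

(pq)(h) = q(p(h)). p(h) = g, then q(g) = c. So (pq)(h) = c.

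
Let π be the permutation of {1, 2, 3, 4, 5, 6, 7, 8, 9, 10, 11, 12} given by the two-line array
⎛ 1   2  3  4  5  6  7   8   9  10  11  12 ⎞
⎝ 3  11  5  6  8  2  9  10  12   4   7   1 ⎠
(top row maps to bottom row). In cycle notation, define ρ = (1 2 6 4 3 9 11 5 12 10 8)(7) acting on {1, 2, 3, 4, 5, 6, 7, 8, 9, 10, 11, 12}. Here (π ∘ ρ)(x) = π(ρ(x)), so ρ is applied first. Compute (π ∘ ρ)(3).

First apply ρ: ρ(3) = 9, then π(9) = 12. Thus (π ∘ ρ)(3) = 12.

12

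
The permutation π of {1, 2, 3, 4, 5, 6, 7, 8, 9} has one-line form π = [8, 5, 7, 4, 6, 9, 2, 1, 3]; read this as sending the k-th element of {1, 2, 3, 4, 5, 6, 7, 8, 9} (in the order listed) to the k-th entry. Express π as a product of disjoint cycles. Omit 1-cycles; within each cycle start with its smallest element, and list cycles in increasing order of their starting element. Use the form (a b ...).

(1 8)(2 5 6 9 3 7)

From 1: 1 → 8 → 1, closing the cycle (1 8).
Repeating from the next unused element and collecting all non-trivial cycles gives (1 8)(2 5 6 9 3 7).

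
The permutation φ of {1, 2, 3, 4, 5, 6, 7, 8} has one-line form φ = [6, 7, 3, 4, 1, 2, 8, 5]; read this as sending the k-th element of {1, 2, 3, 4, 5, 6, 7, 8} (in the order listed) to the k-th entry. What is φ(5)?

1

5 is element number 5 of the domain, and entry number 5 of the one-line form is 1, so φ(5) = 1.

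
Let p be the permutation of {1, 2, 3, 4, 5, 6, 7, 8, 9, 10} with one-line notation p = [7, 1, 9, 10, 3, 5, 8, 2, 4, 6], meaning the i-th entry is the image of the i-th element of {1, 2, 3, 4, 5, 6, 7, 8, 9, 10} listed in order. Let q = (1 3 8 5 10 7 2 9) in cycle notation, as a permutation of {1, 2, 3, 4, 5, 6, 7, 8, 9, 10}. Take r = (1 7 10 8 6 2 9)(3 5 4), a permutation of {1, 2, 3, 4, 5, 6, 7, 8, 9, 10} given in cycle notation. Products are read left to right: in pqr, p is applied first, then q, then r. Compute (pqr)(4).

10

Apply the permutations in order: p(4) = 10, then q(10) = 7, then r(7) = 10. So (pqr)(4) = 10.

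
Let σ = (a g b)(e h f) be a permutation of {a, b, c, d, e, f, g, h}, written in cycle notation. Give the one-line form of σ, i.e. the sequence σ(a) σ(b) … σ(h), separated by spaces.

g a c d h e b f

Reading each image from the cycles: a→g, b→a, c→c, d→d, e→h, f→e, g→b, h→f.
So the one-line form is g a c d h e b f.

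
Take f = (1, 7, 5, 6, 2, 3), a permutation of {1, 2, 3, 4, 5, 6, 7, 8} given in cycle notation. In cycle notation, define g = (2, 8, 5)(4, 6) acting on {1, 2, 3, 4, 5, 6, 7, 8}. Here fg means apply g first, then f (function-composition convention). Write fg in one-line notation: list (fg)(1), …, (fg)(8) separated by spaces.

7 8 1 2 3 4 5 6

For each element, apply g then f: 1 → 1 → 7; 2 → 8 → 8; 3 → 3 → 1; 4 → 6 → 2; 5 → 2 → 3; 6 → 4 → 4; 7 → 7 → 5; 8 → 5 → 6.
Collecting the images, fg = [7 8 1 2 3 4 5 6].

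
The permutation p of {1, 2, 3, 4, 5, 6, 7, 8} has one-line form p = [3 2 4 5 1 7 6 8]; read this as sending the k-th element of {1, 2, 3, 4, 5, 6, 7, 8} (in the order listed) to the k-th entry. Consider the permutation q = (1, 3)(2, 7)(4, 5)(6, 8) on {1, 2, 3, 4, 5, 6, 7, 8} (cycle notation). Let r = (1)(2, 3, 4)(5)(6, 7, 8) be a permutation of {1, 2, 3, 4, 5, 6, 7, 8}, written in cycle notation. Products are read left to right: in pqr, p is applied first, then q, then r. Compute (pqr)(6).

Chase 6: p(6) = 7; q(7) = 2; r(2) = 3. Hence (pqr)(6) = 3.

3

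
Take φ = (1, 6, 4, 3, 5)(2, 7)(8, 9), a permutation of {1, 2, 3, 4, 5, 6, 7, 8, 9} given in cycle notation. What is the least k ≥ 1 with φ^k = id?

10

The disjoint cycles have lengths 5, 2, 2.
The order of φ is the least common multiple of its cycle lengths: lcm(5, 2, 2) = 10.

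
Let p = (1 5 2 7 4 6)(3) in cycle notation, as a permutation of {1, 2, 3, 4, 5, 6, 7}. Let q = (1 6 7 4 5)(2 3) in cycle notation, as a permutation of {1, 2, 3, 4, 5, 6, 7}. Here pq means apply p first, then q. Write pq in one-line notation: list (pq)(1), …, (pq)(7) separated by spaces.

(pq)(x) = q(p(x)). Computing each image: q(p(1)) = q(5) = 1, q(p(2)) = q(7) = 4, q(p(3)) = q(3) = 2, q(p(4)) = q(6) = 7, q(p(5)) = q(2) = 3, q(p(6)) = q(1) = 6, q(p(7)) = q(4) = 5.
Hence pq = [1 4 2 7 3 6 5].

1 4 2 7 3 6 5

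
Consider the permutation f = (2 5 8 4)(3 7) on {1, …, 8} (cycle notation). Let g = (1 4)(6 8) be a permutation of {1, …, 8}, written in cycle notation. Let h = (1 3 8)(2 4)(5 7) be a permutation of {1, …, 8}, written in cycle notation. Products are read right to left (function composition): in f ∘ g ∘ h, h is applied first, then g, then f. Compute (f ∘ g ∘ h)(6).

4

Chase 6: h(6) = 6; g(6) = 8; f(8) = 4. Hence (f ∘ g ∘ h)(6) = 4.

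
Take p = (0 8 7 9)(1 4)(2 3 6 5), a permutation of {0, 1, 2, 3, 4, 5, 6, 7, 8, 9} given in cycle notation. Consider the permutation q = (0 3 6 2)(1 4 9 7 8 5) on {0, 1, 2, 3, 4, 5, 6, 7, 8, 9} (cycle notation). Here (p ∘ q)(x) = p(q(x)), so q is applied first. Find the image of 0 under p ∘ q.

(p ∘ q)(0) = p(q(0)). q(0) = 3, then p(3) = 6. So (p ∘ q)(0) = 6.

6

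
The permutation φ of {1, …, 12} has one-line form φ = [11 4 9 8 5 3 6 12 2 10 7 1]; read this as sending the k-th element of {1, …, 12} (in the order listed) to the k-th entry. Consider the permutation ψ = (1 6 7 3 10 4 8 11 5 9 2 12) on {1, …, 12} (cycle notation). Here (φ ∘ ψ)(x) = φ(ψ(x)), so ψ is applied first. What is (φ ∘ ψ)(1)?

ψ(1) = 6, then φ(6) = 3; composing gives (φ ∘ ψ)(1) = 3.

3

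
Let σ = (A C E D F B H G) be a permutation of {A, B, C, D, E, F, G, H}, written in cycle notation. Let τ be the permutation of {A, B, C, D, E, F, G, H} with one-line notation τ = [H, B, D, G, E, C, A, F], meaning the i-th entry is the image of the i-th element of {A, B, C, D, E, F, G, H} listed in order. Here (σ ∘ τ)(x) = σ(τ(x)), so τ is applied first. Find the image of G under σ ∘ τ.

C

τ(G) = A, then σ(A) = C; composing gives (σ ∘ τ)(G) = C.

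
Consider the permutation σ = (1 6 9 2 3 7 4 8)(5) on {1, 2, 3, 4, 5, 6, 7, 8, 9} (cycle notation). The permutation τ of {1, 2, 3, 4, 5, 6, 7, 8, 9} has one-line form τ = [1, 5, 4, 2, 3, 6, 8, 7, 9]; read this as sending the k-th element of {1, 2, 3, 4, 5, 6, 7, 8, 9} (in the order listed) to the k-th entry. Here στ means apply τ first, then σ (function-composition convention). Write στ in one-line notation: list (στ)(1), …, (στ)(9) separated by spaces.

6 5 8 3 7 9 1 4 2

For each element, apply τ then σ: 1 → 1 → 6; 2 → 5 → 5; 3 → 4 → 8; 4 → 2 → 3; 5 → 3 → 7; 6 → 6 → 9; 7 → 8 → 1; 8 → 7 → 4; 9 → 9 → 2.
So στ in one-line form is 6 5 8 3 7 9 1 4 2.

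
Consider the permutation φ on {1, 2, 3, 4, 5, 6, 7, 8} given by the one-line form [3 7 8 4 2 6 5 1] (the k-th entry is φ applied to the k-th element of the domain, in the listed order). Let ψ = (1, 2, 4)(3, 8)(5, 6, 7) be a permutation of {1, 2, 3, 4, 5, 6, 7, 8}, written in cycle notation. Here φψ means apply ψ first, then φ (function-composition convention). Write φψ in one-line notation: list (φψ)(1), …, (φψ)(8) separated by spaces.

For each element, apply ψ then φ: 1 → 2 → 7; 2 → 4 → 4; 3 → 8 → 1; 4 → 1 → 3; 5 → 6 → 6; 6 → 7 → 5; 7 → 5 → 2; 8 → 3 → 8.
So φψ in one-line form is 7 4 1 3 6 5 2 8.

7 4 1 3 6 5 2 8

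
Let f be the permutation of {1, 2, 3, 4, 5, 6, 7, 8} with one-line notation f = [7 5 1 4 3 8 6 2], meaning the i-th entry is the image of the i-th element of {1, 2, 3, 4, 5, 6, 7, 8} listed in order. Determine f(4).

4

4 is element number 4 of the domain, and entry number 4 of the one-line form is 4, so f(4) = 4.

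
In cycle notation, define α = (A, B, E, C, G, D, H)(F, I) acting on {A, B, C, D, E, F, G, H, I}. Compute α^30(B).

B lies in the 7-cycle (A, B, E, C, G, D, H).
On a 7-cycle, α^7 is the identity, so α^30 = α^2 there (30 ≡ 2 mod 7).
Stepping 2 places around the cycle: B → E → C.

C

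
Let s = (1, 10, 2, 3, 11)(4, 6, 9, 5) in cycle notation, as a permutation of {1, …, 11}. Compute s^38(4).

4 lies in the 4-cycle (4, 6, 9, 5).
Since the cycle has length 4, s^38 acts on it the same as s^2 (38 mod 4 = 2).
Advancing 2 steps from 4: 4 → 6 → 9.

9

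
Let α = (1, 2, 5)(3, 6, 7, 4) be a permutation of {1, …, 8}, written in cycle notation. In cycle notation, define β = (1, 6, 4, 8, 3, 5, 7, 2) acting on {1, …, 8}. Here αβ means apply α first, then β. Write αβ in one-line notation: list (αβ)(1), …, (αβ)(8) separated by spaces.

For each element, apply α then β: 1 → 2 → 1; 2 → 5 → 7; 3 → 6 → 4; 4 → 3 → 5; 5 → 1 → 6; 6 → 7 → 2; 7 → 4 → 8; 8 → 8 → 3.
So αβ in one-line form is 1 7 4 5 6 2 8 3.

1 7 4 5 6 2 8 3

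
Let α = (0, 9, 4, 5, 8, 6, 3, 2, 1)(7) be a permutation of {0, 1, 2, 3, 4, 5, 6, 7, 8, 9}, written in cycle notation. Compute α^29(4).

4 lies in the 9-cycle (0, 9, 4, 5, 8, 6, 3, 2, 1).
Powers repeat with period 9 on this cycle, and 29 mod 9 = 2, so α^29(4) = α^2(4).
Stepping 2 places around the cycle: 4 → 5 → 8.

8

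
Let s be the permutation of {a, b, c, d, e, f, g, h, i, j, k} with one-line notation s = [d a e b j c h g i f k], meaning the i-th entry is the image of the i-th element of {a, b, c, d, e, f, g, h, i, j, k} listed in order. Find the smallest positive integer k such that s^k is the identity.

12

Writing s as disjoint cycles, the cycle lengths are 4, 3, 2, 1, 1.
The order of s is the least common multiple of its cycle lengths: lcm(4, 3, 2) = 12.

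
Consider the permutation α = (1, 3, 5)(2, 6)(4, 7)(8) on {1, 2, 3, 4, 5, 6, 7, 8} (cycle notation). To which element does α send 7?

4

In the cycle (4, 7), 7 is followed by 4, so α(7) = 4.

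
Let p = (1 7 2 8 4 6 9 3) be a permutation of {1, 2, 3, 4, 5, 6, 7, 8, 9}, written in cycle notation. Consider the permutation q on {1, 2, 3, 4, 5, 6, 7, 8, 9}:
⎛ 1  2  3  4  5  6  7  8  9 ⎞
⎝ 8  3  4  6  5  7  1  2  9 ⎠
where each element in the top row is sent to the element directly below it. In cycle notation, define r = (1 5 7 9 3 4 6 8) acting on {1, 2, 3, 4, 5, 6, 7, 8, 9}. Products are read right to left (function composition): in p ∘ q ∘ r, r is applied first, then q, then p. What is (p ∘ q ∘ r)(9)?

Chase 9: r(9) = 3; q(3) = 4; p(4) = 6. Hence (p ∘ q ∘ r)(9) = 6.

6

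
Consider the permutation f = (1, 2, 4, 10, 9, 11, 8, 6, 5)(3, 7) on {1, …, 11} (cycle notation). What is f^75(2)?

2 lies in the 9-cycle (1, 2, 4, 10, 9, 11, 8, 6, 5).
Powers repeat with period 9 on this cycle, and 75 mod 9 = 3, so f^75(2) = f^3(2).
Advancing 3 steps from 2: 2 → 4 → 10 → 9.

9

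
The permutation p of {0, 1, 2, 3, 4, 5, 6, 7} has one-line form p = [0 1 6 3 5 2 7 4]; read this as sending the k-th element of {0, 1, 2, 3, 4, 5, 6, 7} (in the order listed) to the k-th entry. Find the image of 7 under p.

4

7 is element number 8 of the domain, and entry number 8 of the one-line form is 4, so p(7) = 4.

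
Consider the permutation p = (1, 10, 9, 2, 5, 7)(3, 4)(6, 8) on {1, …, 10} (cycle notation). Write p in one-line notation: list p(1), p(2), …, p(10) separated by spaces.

Image by image: 1↦10, 2↦5, 3↦4, 4↦3, 5↦7, 6↦8, 7↦1, 8↦6, 9↦2, 10↦9.
So the one-line form is 10 5 4 3 7 8 1 6 2 9.

10 5 4 3 7 8 1 6 2 9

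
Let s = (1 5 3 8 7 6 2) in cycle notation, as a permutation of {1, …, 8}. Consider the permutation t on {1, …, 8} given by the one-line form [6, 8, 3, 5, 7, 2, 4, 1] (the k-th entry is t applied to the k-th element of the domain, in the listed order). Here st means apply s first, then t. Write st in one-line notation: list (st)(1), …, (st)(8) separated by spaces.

For each element, apply s then t: 1 → 5 → 7; 2 → 1 → 6; 3 → 8 → 1; 4 → 4 → 5; 5 → 3 → 3; 6 → 2 → 8; 7 → 6 → 2; 8 → 7 → 4.
So st in one-line form is 7 6 1 5 3 8 2 4.

7 6 1 5 3 8 2 4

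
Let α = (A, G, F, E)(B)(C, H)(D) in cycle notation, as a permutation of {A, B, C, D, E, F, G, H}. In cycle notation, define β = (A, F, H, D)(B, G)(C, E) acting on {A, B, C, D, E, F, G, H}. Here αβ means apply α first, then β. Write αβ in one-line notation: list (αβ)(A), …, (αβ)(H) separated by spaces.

Chase each element through α then β: A → G → B; B → B → G; C → H → D; D → D → A; E → A → F; F → E → C; G → F → H; H → C → E.
Collecting the images, αβ = [B G D A F C H E].

B G D A F C H E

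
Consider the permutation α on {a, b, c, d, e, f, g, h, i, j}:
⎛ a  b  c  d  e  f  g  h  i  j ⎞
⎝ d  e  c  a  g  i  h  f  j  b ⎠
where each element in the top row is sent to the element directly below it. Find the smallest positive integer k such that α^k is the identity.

The disjoint-cycle form of α has cycle lengths 7, 2, 1.
The order of α is the least common multiple of its cycle lengths: lcm(7, 2) = 14.

14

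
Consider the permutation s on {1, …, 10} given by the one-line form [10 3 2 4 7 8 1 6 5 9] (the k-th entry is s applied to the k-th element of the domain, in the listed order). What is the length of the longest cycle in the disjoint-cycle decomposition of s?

5

Decomposing into disjoint cycles gives (1, 10, 9, 5, 7)(2, 3)(6, 8); the longest has length 5.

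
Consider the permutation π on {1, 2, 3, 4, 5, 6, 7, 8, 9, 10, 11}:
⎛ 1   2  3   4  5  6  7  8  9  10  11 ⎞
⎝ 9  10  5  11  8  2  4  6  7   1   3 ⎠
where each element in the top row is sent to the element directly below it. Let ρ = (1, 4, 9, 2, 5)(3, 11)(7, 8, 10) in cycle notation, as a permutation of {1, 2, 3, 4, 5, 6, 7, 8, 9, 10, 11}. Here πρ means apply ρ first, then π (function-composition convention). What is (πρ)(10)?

First apply ρ: ρ(10) = 7, then π(7) = 4. Thus (πρ)(10) = 4.

4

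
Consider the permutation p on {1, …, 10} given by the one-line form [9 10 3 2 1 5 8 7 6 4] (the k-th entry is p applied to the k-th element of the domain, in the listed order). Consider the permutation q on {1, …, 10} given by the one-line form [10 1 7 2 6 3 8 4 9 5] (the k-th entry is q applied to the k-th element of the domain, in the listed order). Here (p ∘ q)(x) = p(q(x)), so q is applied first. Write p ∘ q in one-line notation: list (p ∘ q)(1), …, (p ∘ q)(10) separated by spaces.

For each element, apply q then p: 1 → 10 → 4; 2 → 1 → 9; 3 → 7 → 8; 4 → 2 → 10; 5 → 6 → 5; 6 → 3 → 3; 7 → 8 → 7; 8 → 4 → 2; 9 → 9 → 6; 10 → 5 → 1.
So p ∘ q in one-line form is 4 9 8 10 5 3 7 2 6 1.

4 9 8 10 5 3 7 2 6 1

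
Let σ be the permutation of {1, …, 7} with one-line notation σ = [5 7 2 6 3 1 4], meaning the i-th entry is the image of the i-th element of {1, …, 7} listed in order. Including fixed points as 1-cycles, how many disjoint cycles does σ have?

1

The cycle decomposition is (1 5 3 2 7 4 6), which has 1 cycle (counting 1-cycles).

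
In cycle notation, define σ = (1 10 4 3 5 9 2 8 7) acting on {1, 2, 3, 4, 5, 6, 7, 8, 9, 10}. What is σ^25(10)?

7

10 lies in the 9-cycle (1 10 4 3 5 9 2 8 7).
On a 9-cycle, σ^9 is the identity, so σ^25 = σ^7 there (25 ≡ 7 mod 9).
Stepping 7 places around the cycle: 10 → 4 → 3 → 5 → 9 → 2 → 8 → 7.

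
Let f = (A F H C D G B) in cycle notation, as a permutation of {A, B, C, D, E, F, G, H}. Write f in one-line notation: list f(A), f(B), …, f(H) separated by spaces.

F A D G E H B C

Each element maps to the next entry in its cycle (wrapping to the front): A↦F, B↦A, C↦D, D↦G, E↦E, F↦H, G↦B, H↦C.
So the one-line form is F A D G E H B C.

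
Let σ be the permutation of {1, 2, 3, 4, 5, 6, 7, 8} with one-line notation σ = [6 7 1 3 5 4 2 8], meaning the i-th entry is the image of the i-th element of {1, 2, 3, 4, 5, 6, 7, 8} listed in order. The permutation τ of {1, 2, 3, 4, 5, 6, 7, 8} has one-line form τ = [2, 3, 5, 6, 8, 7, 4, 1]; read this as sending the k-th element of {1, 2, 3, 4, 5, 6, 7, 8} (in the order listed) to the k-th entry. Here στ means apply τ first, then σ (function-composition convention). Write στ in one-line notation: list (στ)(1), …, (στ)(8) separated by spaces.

7 1 5 4 8 2 3 6

(στ)(x) = σ(τ(x)). Computing each image: σ(τ(1)) = σ(2) = 7, σ(τ(2)) = σ(3) = 1, σ(τ(3)) = σ(5) = 5, σ(τ(4)) = σ(6) = 4, σ(τ(5)) = σ(8) = 8, σ(τ(6)) = σ(7) = 2, σ(τ(7)) = σ(4) = 3, σ(τ(8)) = σ(1) = 6.
Hence στ = [7 1 5 4 8 2 3 6].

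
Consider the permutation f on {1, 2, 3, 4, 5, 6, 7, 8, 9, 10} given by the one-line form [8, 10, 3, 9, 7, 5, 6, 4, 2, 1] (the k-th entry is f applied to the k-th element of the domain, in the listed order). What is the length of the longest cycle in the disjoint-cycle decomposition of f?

Decomposing into disjoint cycles gives (1 8 4 9 2 10)(5 7 6); the longest has length 6.

6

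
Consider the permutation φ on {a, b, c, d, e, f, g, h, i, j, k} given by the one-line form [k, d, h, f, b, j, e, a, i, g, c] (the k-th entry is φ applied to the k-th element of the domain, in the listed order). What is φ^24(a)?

Tracing a → k → … returns to a after 4 steps, so a lies in a 4-cycle (a, k, c, h).
Since the cycle has length 4, φ^24 acts on it the same as φ^0 (24 mod 4 = 0).
So φ^24(a) = a.

a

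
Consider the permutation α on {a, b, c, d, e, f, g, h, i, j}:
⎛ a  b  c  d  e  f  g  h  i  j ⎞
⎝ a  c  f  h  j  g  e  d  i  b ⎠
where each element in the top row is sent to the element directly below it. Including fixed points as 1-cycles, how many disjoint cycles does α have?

4

The cycle decomposition is (a)(b, c, f, g, e, j)(d, h)(i), which has 4 cycles (counting 1-cycles).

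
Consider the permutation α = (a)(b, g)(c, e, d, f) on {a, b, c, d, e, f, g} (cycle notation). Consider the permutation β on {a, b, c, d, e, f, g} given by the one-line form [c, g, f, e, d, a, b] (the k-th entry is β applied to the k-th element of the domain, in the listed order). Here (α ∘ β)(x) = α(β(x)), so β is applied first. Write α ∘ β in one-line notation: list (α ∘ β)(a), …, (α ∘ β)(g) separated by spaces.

e b c d f a g

(α ∘ β)(x) = α(β(x)). Computing each image: α(β(a)) = α(c) = e, α(β(b)) = α(g) = b, α(β(c)) = α(f) = c, α(β(d)) = α(e) = d, α(β(e)) = α(d) = f, α(β(f)) = α(a) = a, α(β(g)) = α(b) = g.
Hence α ∘ β = [e b c d f a g].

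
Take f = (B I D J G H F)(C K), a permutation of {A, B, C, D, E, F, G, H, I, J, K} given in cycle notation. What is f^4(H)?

H lies in the 7-cycle (B I D J G H F).
Stepping 4 places around the cycle: H → F → B → I → D.

D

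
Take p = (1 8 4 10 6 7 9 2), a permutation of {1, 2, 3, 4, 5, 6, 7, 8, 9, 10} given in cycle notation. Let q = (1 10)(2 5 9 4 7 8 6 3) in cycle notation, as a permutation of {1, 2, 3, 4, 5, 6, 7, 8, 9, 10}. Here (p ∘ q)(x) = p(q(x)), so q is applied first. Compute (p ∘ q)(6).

(p ∘ q)(6) = p(q(6)). q(6) = 3, then p(3) = 3. So (p ∘ q)(6) = 3.

3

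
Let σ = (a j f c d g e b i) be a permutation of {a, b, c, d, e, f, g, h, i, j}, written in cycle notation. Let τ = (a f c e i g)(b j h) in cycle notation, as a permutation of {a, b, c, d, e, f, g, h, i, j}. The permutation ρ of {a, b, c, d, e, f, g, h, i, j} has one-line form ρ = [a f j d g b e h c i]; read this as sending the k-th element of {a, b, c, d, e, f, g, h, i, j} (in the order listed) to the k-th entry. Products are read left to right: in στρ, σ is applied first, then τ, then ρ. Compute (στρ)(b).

e

Chase b: σ(b) = i; τ(i) = g; ρ(g) = e. Hence (στρ)(b) = e.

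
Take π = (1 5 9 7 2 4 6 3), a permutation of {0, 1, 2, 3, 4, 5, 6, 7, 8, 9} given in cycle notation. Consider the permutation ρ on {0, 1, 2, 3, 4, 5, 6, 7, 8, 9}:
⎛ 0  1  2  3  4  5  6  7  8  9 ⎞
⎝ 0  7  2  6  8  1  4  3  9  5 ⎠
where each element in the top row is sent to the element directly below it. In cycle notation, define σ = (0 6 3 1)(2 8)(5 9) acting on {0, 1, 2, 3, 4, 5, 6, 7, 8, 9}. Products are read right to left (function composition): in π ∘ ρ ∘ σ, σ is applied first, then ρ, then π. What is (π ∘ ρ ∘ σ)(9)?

5

Chase 9: σ(9) = 5; ρ(5) = 1; π(1) = 5. Hence (π ∘ ρ ∘ σ)(9) = 5.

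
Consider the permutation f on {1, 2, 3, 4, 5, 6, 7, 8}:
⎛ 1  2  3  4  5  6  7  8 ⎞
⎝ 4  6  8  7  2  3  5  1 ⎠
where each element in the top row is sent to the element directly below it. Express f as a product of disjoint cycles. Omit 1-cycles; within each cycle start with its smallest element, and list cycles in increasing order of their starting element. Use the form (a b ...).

(1 4 7 5 2 6 3 8)

Iterating f from 1 gives 1 → 4 → 7 → 5 → 2 → 6 → 3 → 8 → 1; that is the 8-cycle (1 4 7 5 2 6 3 8).
Repeating from the next unused element and collecting all non-trivial cycles gives (1 4 7 5 2 6 3 8).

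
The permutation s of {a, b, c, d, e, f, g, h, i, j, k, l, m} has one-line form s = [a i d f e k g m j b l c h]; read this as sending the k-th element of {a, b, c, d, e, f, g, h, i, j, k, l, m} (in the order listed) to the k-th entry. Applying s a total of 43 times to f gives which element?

Tracing f → k → … returns to f after 5 steps, so f lies in a 5-cycle (c, d, f, k, l).
On a 5-cycle, s^5 is the identity, so s^43 = s^3 there (43 ≡ 3 mod 5).
Advancing 3 steps from f: f → k → l → c.

c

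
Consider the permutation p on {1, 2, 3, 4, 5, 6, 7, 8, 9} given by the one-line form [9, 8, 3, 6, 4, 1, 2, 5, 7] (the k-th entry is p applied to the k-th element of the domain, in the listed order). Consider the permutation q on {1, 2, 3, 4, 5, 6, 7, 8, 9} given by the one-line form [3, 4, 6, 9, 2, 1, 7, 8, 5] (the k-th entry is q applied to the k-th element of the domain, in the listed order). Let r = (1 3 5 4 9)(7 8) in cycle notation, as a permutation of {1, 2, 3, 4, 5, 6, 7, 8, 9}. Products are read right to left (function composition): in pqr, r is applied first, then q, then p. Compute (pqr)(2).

Apply the permutations in order: r(2) = 2, then q(2) = 4, then p(4) = 6. So (pqr)(2) = 6.

6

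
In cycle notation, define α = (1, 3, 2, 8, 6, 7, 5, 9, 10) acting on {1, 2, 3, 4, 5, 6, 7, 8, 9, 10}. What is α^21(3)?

6

3 lies in the 9-cycle (1, 3, 2, 8, 6, 7, 5, 9, 10).
Powers repeat with period 9 on this cycle, and 21 mod 9 = 3, so α^21(3) = α^3(3).
Advancing 3 steps from 3: 3 → 2 → 8 → 6.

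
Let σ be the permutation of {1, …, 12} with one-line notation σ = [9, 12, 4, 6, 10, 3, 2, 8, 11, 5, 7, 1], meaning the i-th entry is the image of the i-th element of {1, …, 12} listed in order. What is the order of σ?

6

Writing σ as disjoint cycles, the cycle lengths are 6, 3, 2, 1.
Since disjoint cycles commute, ord(σ) = lcm(6, 3, 2) = 6.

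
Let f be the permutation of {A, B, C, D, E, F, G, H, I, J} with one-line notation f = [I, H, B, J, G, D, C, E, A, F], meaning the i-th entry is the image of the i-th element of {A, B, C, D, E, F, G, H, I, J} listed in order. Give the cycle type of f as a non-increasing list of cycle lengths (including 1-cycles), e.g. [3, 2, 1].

[5, 3, 2]

The disjoint cycles are (A I)(B H E G C)(D J F), with lengths 5, 3, 2 in non-increasing order.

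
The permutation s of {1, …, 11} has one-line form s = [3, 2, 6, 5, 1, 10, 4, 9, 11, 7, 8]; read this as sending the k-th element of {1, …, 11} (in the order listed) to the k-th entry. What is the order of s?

21

Decomposing into disjoint cycles gives cycle lengths 7, 3, 1.
Since disjoint cycles commute, ord(s) = lcm(7, 3) = 21.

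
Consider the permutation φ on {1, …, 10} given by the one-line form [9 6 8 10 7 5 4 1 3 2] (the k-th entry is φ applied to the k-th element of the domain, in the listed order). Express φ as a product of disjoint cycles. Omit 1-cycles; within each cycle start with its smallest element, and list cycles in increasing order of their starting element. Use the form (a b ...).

(1 9 3 8)(2 6 5 7 4 10)

Iterating φ from 1 gives 1 → 9 → 3 → 8 → 1; that is the 4-cycle (1 9 3 8).
Continuing from each remaining unvisited element yields (1 9 3 8)(2 6 5 7 4 10).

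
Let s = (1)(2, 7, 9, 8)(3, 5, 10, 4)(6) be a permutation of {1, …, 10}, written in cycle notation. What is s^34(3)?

10

3 lies in the 4-cycle (3, 5, 10, 4).
On a 4-cycle, s^4 is the identity, so s^34 = s^2 there (34 ≡ 2 mod 4).
Stepping 2 places around the cycle: 3 → 5 → 10.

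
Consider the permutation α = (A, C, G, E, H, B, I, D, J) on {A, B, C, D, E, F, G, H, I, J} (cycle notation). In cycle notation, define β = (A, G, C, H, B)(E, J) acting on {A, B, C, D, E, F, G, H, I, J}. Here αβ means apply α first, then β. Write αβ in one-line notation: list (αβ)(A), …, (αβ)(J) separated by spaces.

H I C E B F J A D G

Chase each element through α then β: A → C → H; B → I → I; C → G → C; D → J → E; E → H → B; F → F → F; G → E → J; H → B → A; I → D → D; J → A → G.
Collecting the images, αβ = [H I C E B F J A D G].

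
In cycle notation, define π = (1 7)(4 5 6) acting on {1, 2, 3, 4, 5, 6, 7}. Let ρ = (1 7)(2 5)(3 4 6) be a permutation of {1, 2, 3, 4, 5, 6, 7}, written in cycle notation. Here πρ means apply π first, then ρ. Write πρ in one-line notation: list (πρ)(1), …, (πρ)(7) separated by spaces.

1 5 4 2 3 6 7

(πρ)(x) = ρ(π(x)). Computing each image: ρ(π(1)) = ρ(7) = 1, ρ(π(2)) = ρ(2) = 5, ρ(π(3)) = ρ(3) = 4, ρ(π(4)) = ρ(5) = 2, ρ(π(5)) = ρ(6) = 3, ρ(π(6)) = ρ(4) = 6, ρ(π(7)) = ρ(1) = 7.
Hence πρ = [1 5 4 2 3 6 7].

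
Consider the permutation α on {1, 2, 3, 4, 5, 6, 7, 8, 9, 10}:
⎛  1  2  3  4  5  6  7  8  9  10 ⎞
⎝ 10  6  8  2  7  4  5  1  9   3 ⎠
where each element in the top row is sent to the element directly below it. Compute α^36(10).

Tracing 10 → 3 → … returns to 10 after 4 steps, so 10 lies in a 4-cycle (1, 10, 3, 8).
Since the cycle has length 4, α^36 acts on it the same as α^0 (36 mod 4 = 0).
So α^36(10) = 10.

10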